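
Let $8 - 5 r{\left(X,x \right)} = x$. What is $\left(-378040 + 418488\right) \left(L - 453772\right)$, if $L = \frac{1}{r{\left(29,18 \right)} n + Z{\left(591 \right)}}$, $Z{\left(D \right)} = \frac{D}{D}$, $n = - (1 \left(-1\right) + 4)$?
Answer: $- \frac{128479148544}{7} \approx -1.8354 \cdot 10^{10}$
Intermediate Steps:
$r{\left(X,x \right)} = \frac{8}{5} - \frac{x}{5}$
$n = -3$ ($n = - (-1 + 4) = \left(-1\right) 3 = -3$)
$Z{\left(D \right)} = 1$
$L = \frac{1}{7}$ ($L = \frac{1}{\left(\frac{8}{5} - \frac{18}{5}\right) \left(-3\right) + 1} = \frac{1}{\left(-2\right) \left(-3\right) + 1} = \frac{1}{6 + 1} = \frac{1}{7} \approx 0.14286$)
$\left(-378040 + 418488\right) \left(L - 453772\right) = \left(-378040 + 418488\right) \left(\frac{1}{7} - 453772\right) = 40448 \left(- \frac{3176403}{7}\right) = - \frac{128479148544}{7}$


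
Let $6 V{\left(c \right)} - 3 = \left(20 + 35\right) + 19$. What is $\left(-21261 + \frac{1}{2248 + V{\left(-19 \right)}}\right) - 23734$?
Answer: $- \frac{610357169}{13565} \approx -44995.0$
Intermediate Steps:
$V{\left(c \right)} = \frac{77}{6}$ ($V{\left(c \right)} = \frac{1}{2} + \frac{\left(20 + 35\right) + 19}{6} = \frac{1}{2} + \frac{55 + 19}{6} = \frac{1}{2} + \frac{1}{6} \cdot 74 = \frac{1}{2} + \frac{37}{3} = \frac{77}{6}$)
$\left(-21261 + \frac{1}{2248 + V{\left(-19 \right)}}\right) - 23734 = \left(-21261 + \frac{1}{2248 + \frac{77}{6}}\right) - 23734 = \left(-21261 + \frac{1}{\frac{13565}{6}}\right) - 23734 = \left(-21261 + \frac{6}{13565}\right) - 23734 = - \frac{288405459}{13565} - 23734 = - \frac{610357169}{13565}$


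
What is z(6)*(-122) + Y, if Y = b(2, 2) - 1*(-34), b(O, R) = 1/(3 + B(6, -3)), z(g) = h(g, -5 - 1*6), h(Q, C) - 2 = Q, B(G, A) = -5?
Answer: -1885/2 ≈ -942.50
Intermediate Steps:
h(Q, C) = 2 + Q
z(g) = 2 + g
b(O, R) = -½ (b(O, R) = 1/(3 - 5) = 1/(-2) = -½)
Y = 67/2 (Y = -½ - 1*(-34) = -½ + 34 = 67/2 ≈ 33.500)
z(6)*(-122) + Y = (2 + 6)*(-122) + 67/2 = 8*(-122) + 67/2 = -976 + 67/2 = -1885/2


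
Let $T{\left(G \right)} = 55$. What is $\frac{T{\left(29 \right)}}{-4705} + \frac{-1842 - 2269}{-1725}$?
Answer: $\frac{3849476}{1623225} \approx 2.3715$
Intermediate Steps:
$\frac{T{\left(29 \right)}}{-4705} + \frac{-1842 - 2269}{-1725} = \frac{55}{-4705} + \frac{-1842 - 2269}{-1725} = 55 \left(- \frac{1}{4705}\right) + \left(-1842 - 2269\right) \left(- \frac{1}{1725}\right) = - \frac{11}{941} - - \frac{4111}{1725} = - \frac{11}{941} + \frac{4111}{1725} = \frac{3849476}{1623225}$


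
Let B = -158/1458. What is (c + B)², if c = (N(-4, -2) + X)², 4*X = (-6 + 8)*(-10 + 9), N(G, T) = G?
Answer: 3449565289/8503056 ≈ 405.69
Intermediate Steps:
X = -½ (X = ((-6 + 8)*(-10 + 9))/4 = (2*(-1))/4 = (¼)*(-2) = -½ ≈ -0.50000)
B = -79/729 (B = -158*1/1458 = -79/729 ≈ -0.10837)
c = 81/4 (c = (-4 - ½)² = (-9/2)² = 81/4 ≈ 20.250)
(c + B)² = (81/4 - 79/729)² = (58733/2916)² = 3449565289/8503056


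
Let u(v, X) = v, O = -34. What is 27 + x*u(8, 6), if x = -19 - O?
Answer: 147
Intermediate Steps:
x = 15 (x = -19 - 1*(-34) = -19 + 34 = 15)
27 + x*u(8, 6) = 27 + 15*8 = 27 + 120 = 147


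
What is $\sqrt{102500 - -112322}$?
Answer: $\sqrt{214822} \approx 463.49$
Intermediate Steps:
$\sqrt{102500 - -112322} = \sqrt{102500 + \left(-41108 + 153430\right)} = \sqrt{102500 + 112322} = \sqrt{214822}$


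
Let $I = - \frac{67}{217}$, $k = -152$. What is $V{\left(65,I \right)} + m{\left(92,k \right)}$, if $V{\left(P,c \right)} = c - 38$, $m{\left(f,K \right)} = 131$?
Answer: $\frac{20114}{217} \approx 92.691$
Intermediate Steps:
$I = - \frac{67}{217}$ ($I = \left(-67\right) \frac{1}{217} = - \frac{67}{217} \approx -0.30876$)
$V{\left(P,c \right)} = -38 + c$
$V{\left(65,I \right)} + m{\left(92,k \right)} = \left(-38 - \frac{67}{217}\right) + 131 = - \frac{8313}{217} + 131 = \frac{20114}{217}$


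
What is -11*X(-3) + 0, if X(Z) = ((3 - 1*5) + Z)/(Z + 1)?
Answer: -55/2 ≈ -27.500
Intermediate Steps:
X(Z) = (-2 + Z)/(1 + Z) (X(Z) = ((3 - 5) + Z)/(1 + Z) = (-2 + Z)/(1 + Z))
-11*X(-3) + 0 = -11*(-2 - 3)/(1 - 3) + 0 = -11*(-5)/(-2) + 0 = -(-11)*(-5)/2 + 0 = -11*5/2 + 0 = -55/2 + 0 = -55/2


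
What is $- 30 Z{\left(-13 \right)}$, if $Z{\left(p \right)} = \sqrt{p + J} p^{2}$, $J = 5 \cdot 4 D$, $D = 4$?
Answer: $- 5070 \sqrt{67} \approx -41500.0$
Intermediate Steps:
$J = 80$ ($J = 5 \cdot 4 \cdot 4 = 20 \cdot 4 = 80$)
$Z{\left(p \right)} = p^{2} \sqrt{80 + p}$ ($Z{\left(p \right)} = \sqrt{p + 80} p^{2} = \sqrt{80 + p} p^{2} = p^{2} \sqrt{80 + p}$)
$- 30 Z{\left(-13 \right)} = - 30 \left(-13\right)^{2} \sqrt{80 - 13} = - 30 \cdot 169 \sqrt{67} = - 5070 \sqrt{67}$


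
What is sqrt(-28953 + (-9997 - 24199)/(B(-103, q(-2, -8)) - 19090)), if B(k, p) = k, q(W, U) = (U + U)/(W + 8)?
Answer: I*sqrt(10664796448469)/19193 ≈ 170.15*I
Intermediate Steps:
q(W, U) = 2*U/(8 + W) (q(W, U) = (2*U)/(8 + W) = 2*U/(8 + W))
sqrt(-28953 + (-9997 - 24199)/(B(-103, q(-2, -8)) - 19090)) = sqrt(-28953 + (-9997 - 24199)/(-103 - 19090)) = sqrt(-28953 - 34196/(-19193)) = sqrt(-28953 - 34196*(-1/19193)) = sqrt(-28953 + 34196/19193) = sqrt(-555660733/19193) = I*sqrt(10664796448469)/19193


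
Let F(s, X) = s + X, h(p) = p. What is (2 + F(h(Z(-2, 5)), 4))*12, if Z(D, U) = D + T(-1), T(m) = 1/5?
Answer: 252/5 ≈ 50.400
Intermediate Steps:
T(m) = ⅕
Z(D, U) = ⅕ + D (Z(D, U) = D + ⅕ = ⅕ + D)
F(s, X) = X + s
(2 + F(h(Z(-2, 5)), 4))*12 = (2 + (4 + (⅕ - 2)))*12 = (2 + (4 - 9/5))*12 = (2 + 11/5)*12 = (21/5)*12 = 252/5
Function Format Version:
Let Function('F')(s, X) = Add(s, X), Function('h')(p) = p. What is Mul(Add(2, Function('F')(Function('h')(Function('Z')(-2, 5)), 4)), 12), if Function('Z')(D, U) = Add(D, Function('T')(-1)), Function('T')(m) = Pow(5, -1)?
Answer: Rational(252, 5) ≈ 50.400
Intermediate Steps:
Function('T')(m) = Rational(1, 5)
Function('Z')(D, U) = Add(Rational(1, 5), D) (Function('Z')(D, U) = Add(D, Rational(1, 5)) = Add(Rational(1, 5), D))
Function('F')(s, X) = Add(X, s)
Mul(Add(2, Function('F')(Function('h')(Function('Z')(-2, 5)), 4)), 12) = Mul(Add(2, Add(4, Add(Rational(1, 5), -2))), 12) = Mul(Add(2, Add(4, Rational(-9, 5))), 12) = Mul(Add(2, Rational(11, 5)), 12) = Mul(Rational(21, 5), 12) = Rational(252, 5)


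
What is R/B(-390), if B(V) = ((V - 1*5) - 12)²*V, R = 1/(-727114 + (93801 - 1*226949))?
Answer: 1/55575600614820 ≈ 1.7994e-14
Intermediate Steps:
R = -1/860262 (R = 1/(-727114 + (93801 - 226949)) = 1/(-727114 - 133148) = 1/(-860262) = -1/860262 ≈ -1.1624e-6)
B(V) = V*(-17 + V)² (B(V) = ((V - 5) - 12)²*V = ((-5 + V) - 12)²*V = (-17 + V)²*V = V*(-17 + V)²)
R/B(-390) = -(-1/(390*(-17 - 390)²))/860262 = -1/(860262*((-390*(-407)²))) = -1/(860262*((-390*165649))) = -1/860262/(-64603110) = -1/860262*(-1/64603110) = 1/55575600614820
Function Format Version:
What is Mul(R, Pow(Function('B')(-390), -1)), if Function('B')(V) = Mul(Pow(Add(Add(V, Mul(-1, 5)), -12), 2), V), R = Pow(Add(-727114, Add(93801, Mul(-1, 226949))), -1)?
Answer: Rational(1, 55575600614820) ≈ 1.7994e-14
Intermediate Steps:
R = Rational(-1, 860262) (R = Pow(Add(-727114, Add(93801, -226949)), -1) = Pow(Add(-727114, -133148), -1) = Pow(-860262, -1) = Rational(-1, 860262) ≈ -1.1624e-6)
Function('B')(V) = Mul(V, Pow(Add(-17, V), 2)) (Function('B')(V) = Mul(Pow(Add(Add(V, -5), -12), 2), V) = Mul(Pow(Add(Add(-5, V), -12), 2), V) = Mul(Pow(Add(-17, V), 2), V) = Mul(V, Pow(Add(-17, V), 2)))
Mul(R, Pow(Function('B')(-390), -1)) = Mul(Rational(-1, 860262), Pow(Mul(-390, Pow(Add(-17, -390), 2)), -1)) = Mul(Rational(-1, 860262), Pow(Mul(-390, Pow(-407, 2)), -1)) = Mul(Rational(-1, 860262), Pow(Mul(-390, 165649), -1)) = Mul(Rational(-1, 860262), Pow(-64603110, -1)) = Mul(Rational(-1, 860262), Rational(-1, 64603110)) = Rational(1, 55575600614820)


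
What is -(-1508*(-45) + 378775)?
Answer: -446635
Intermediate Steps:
-(-1508*(-45) + 378775) = -(67860 + 378775) = -1*446635 = -446635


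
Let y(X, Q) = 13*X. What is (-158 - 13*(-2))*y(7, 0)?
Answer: -12012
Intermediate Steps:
(-158 - 13*(-2))*y(7, 0) = (-158 - 13*(-2))*(13*7) = (-158 + 26)*91 = -132*91 = -12012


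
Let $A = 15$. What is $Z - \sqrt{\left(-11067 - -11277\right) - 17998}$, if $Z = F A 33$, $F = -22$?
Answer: $-10890 - 2 i \sqrt{4447} \approx -10890.0 - 133.37 i$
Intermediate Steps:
$Z = -10890$ ($Z = \left(-22\right) 15 \cdot 33 = \left(-330\right) 33 = -10890$)
$Z - \sqrt{\left(-11067 - -11277\right) - 17998} = -10890 - \sqrt{\left(-11067 - -11277\right) - 17998} = -10890 - \sqrt{\left(-11067 + 11277\right) - 17998} = -10890 - \sqrt{210 - 17998} = -10890 - \sqrt{-17788} = -10890 - 2 i \sqrt{4447}$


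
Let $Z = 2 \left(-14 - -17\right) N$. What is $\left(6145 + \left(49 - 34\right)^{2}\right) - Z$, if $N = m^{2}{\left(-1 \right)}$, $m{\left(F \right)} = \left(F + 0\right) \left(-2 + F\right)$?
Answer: $6316$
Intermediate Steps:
$m{\left(F \right)} = F \left(-2 + F\right)$
$N = 9$ ($N = \left(- (-2 - 1)\right)^{2} = \left(\left(-1\right) \left(-3\right)\right)^{2} = 3^{2} = 9$)
$Z = 54$ ($Z = 2 \left(-14 - -17\right) 9 = 2 \left(-14 + 17\right) 9 = 2 \cdot 3 \cdot 9 = 6 \cdot 9 = 54$)
$\left(6145 + \left(49 - 34\right)^{2}\right) - Z = \left(6145 + \left(49 - 34\right)^{2}\right) - 54 = \left(6145 + 15^{2}\right) - 54 = \left(6145 + 225\right) - 54 = 6370 - 54 = 6316$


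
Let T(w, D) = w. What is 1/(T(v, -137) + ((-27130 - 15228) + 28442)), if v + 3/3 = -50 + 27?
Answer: -1/13940 ≈ -7.1736e-5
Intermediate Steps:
v = -24 (v = -1 + (-50 + 27) = -1 - 23 = -24)
1/(T(v, -137) + ((-27130 - 15228) + 28442)) = 1/(-24 + ((-27130 - 15228) + 28442)) = 1/(-24 + (-42358 + 28442)) = 1/(-24 - 13916) = 1/(-13940) = -1/13940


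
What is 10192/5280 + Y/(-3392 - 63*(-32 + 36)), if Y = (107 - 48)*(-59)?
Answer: 1734979/601260 ≈ 2.8856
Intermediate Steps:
Y = -3481 (Y = 59*(-59) = -3481)
10192/5280 + Y/(-3392 - 63*(-32 + 36)) = 10192/5280 - 3481/(-3392 - 63*(-32 + 36)) = 10192*(1/5280) - 3481/(-3392 - 63*4) = 637/330 - 3481/(-3392 - 1*252) = 637/330 - 3481/(-3392 - 252) = 637/330 - 3481/(-3644) = 637/330 - 3481*(-1/3644) = 637/330 + 3481/3644 = 1734979/601260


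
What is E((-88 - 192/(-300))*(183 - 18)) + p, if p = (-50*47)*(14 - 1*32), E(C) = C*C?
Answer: 5195430684/25 ≈ 2.0782e+8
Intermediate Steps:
E(C) = C²
p = 42300 (p = -2350*(14 - 32) = -2350*(-18) = 42300)
E((-88 - 192/(-300))*(183 - 18)) + p = ((-88 - 192/(-300))*(183 - 18))² + 42300 = ((-88 - 192*(-1/300))*165)² + 42300 = ((-88 + 16/25)*165)² + 42300 = (-2184/25*165)² + 42300 = (-72072/5)² + 42300 = 5194373184/25 + 42300 = 5195430684/25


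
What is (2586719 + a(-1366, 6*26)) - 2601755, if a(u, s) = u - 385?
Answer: -16787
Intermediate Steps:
a(u, s) = -385 + u
(2586719 + a(-1366, 6*26)) - 2601755 = (2586719 + (-385 - 1366)) - 2601755 = (2586719 - 1751) - 2601755 = 2584968 - 2601755 = -16787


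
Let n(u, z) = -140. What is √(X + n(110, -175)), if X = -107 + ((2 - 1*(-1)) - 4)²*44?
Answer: I*√203 ≈ 14.248*I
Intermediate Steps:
X = -63 (X = -107 + ((2 + 1) - 4)²*44 = -107 + (3 - 4)²*44 = -107 + (-1)²*44 = -107 + 1*44 = -107 + 44 = -63)
√(X + n(110, -175)) = √(-63 - 140) = √(-203) = I*√203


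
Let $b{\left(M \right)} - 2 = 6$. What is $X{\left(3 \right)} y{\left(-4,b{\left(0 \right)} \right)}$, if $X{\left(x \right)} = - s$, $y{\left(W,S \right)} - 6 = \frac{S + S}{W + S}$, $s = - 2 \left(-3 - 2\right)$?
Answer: $-100$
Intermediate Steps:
$s = 10$ ($s = - 2 \left(-3 - 2\right) = \left(-2\right) \left(-5\right) = 10$)
$b{\left(M \right)} = 8$ ($b{\left(M \right)} = 2 + 6 = 8$)
$y{\left(W,S \right)} = 6 + \frac{2 S}{S + W}$ ($y{\left(W,S \right)} = 6 + \frac{S + S}{W + S} = 6 + \frac{2 S}{S + W}$)
$X{\left(x \right)} = -10$ ($X{\left(x \right)} = \left(-1\right) 10 = -10$)
$X{\left(3 \right)} y{\left(-4,b{\left(0 \right)} \right)} = - 10 \frac{2 \left(3 \left(-4\right) + 4 \cdot 8\right)}{8 - 4} = - 10 \frac{2 \left(-12 + 32\right)}{4} = - 10 \cdot 2 \cdot \frac{1}{4} \cdot 20 = \left(-10\right) 10 = -100$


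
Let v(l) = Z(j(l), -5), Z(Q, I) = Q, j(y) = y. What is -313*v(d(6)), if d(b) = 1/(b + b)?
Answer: -313/12 ≈ -26.083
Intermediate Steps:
d(b) = 1/(2*b)
v(l) = l
-313*v(d(6)) = -313/(2*6) = -313*1/12 = -313/12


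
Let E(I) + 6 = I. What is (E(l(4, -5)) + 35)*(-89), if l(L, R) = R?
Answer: -2136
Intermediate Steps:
E(I) = -6 + I
(E(l(4, -5)) + 35)*(-89) = ((-6 - 5) + 35)*(-89) = (-11 + 35)*(-89) = 24*(-89) = -2136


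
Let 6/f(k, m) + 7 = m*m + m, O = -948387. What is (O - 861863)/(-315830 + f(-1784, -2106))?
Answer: 4012530455375/700056618542 ≈ 5.7317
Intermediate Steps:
f(k, m) = 6/(-7 + m + m²) (f(k, m) = 6/(-7 + (m*m + m)) = 6/(-7 + (m² + m)) = 6/(-7 + (m + m²)) = 6/(-7 + m + m²))
(O - 861863)/(-315830 + f(-1784, -2106)) = (-948387 - 861863)/(-315830 + 6/(-7 - 2106 + (-2106)²)) = -1810250/(-315830 + 6/(-7 - 2106 + 4435236)) = -1810250/(-315830 + 6/4433123) = -1810250/(-1400113237084/4433123) = -1810250*(-4433123/1400113237084) = 4012530455375/700056618542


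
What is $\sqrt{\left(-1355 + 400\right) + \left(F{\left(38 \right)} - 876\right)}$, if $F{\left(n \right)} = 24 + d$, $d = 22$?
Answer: $i \sqrt{1785} \approx 42.249 i$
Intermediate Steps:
$F{\left(n \right)} = 46$ ($F{\left(n \right)} = 24 + 22 = 46$)
$\sqrt{\left(-1355 + 400\right) + \left(F{\left(38 \right)} - 876\right)} = \sqrt{\left(-1355 + 400\right) + \left(46 - 876\right)} = \sqrt{-955 - 830} = \sqrt{-1785} = i \sqrt{1785}$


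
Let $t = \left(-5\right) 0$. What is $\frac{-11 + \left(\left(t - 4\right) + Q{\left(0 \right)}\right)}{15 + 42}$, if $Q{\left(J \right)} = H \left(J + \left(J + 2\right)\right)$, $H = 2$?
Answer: $- \frac{11}{57} \approx -0.19298$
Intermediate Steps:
$t = 0$
$Q{\left(J \right)} = 4 + 4 J$ ($Q{\left(J \right)} = 2 \left(J + \left(J + 2\right)\right) = 2 \left(J + \left(2 + J\right)\right) = 2 \left(2 + 2 J\right) = 4 + 4 J$)
$\frac{-11 + \left(\left(t - 4\right) + Q{\left(0 \right)}\right)}{15 + 42} = \frac{-11 + \left(\left(0 - 4\right) + \left(4 + 4 \cdot 0\right)\right)}{15 + 42} = \frac{-11 + \left(-4 + \left(4 + 0\right)\right)}{57} = \left(-11 + \left(-4 + 4\right)\right) \frac{1}{57} = \left(-11 + 0\right) \frac{1}{57} = \left(-11\right) \frac{1}{57} = - \frac{11}{57}$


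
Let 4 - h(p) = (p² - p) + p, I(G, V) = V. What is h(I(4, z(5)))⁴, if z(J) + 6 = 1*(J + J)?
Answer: 20736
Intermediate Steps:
z(J) = -6 + 2*J (z(J) = -6 + 1*(J + J) = -6 + 1*(2*J) = -6 + 2*J)
h(p) = 4 - p² (h(p) = 4 - ((p² - p) + p) = 4 - p²)
h(I(4, z(5)))⁴ = (4 - (-6 + 2*5)²)⁴ = (4 - (-6 + 10)²)⁴ = (4 - 1*4²)⁴ = (4 - 1*16)⁴ = (4 - 16)⁴ = (-12)⁴ = 20736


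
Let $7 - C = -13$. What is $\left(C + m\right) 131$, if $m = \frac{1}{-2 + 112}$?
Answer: $\frac{288331}{110} \approx 2621.2$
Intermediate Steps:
$m = \frac{1}{110} \approx 0.0090909$
$C = 20$ ($C = 7 - -13 = 7 + 13 = 20$)
$\left(C + m\right) 131 = \left(20 + \frac{1}{110}\right) 131 = \frac{2201}{110} \cdot 131 = \frac{288331}{110}$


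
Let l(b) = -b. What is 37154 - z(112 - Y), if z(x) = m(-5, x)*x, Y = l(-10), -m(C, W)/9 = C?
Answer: 32564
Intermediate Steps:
m(C, W) = -9*C
Y = 10 (Y = -1*(-10) = 10)
z(x) = 45*x (z(x) = (-9*(-5))*x = 45*x)
37154 - z(112 - Y) = 37154 - 45*(112 - 1*10) = 37154 - 45*(112 - 10) = 37154 - 45*102 = 37154 - 1*4590 = 37154 - 4590 = 32564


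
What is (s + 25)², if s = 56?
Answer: 6561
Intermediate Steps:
(s + 25)² = (56 + 25)² = 81² = 6561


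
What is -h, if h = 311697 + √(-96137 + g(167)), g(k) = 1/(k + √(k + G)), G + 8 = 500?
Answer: -311697 - I*√(16054878 + 96137*√659)/√(167 + √659) ≈ -3.117e+5 - 310.06*I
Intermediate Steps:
G = 492 (G = -8 + 500 = 492)
g(k) = 1/(k + √(492 + k)) (g(k) = 1/(k + √(k + 492)) = 1/(k + √(492 + k)))
h = 311697 + √(-96137 + 1/(167 + √659)) (h = 311697 + √(-96137 + 1/(167 + √(492 + 167))) = 311697 + √(-96137 + 1/(167 + √659)) ≈ 3.117e+5 + 310.06*I)
-h = -(311697 + √(-16054878 - 96137*√659)/√(167 + √659)) = -311697 - √(-16054878 - 96137*√659)/√(167 + √659)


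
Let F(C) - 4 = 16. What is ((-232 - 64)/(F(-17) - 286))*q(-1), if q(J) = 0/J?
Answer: 0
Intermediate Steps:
q(J) = 0
F(C) = 20 (F(C) = 4 + 16 = 20)
((-232 - 64)/(F(-17) - 286))*q(-1) = ((-232 - 64)/(20 - 286))*0 = -296/(-266)*0 = -296*(-1/266)*0 = (148/133)*0 = 0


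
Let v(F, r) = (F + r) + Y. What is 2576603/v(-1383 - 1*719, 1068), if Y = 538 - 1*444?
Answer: -2576603/940 ≈ -2741.1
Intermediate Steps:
Y = 94 (Y = 538 - 444 = 94)
v(F, r) = 94 + F + r (v(F, r) = (F + r) + 94 = 94 + F + r)
2576603/v(-1383 - 1*719, 1068) = 2576603/(94 + (-1383 - 1*719) + 1068) = 2576603/(94 + (-1383 - 719) + 1068) = 2576603/(94 - 2102 + 1068) = 2576603/(-940) = 2576603*(-1/940) = -2576603/940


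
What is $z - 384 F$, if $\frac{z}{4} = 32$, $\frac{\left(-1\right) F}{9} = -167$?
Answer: $-577024$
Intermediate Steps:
$F = 1503$ ($F = \left(-9\right) \left(-167\right) = 1503$)
$z = 128$ ($z = 4 \cdot 32 = 128$)
$z - 384 F = 128 - 577152 = -577024$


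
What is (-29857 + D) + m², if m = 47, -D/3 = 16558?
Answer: -77322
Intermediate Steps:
D = -49674 (D = -3*16558 = -49674)
(-29857 + D) + m² = (-29857 - 49674) + 47² = -79531 + 2209 = -77322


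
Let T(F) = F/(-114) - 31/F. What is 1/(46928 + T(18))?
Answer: 342/16048733 ≈ 2.1310e-5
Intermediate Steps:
T(F) = -31/F - F/114 (T(F) = F*(-1/114) - 31/F = -F/114 - 31/F = -31/F - F/114)
1/(46928 + T(18)) = 1/(46928 + (-31/18 - 1/114*18)) = 1/(46928 + (-31*1/18 - 3/19)) = 1/(46928 + (-31/18 - 3/19)) = 1/(46928 - 643/342) = 1/(16048733/342) = 342/16048733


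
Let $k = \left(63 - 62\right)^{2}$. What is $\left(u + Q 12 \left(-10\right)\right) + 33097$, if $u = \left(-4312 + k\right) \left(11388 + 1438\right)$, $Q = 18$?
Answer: $-55261949$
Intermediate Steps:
$k = 1$ ($k = 1^{2} = 1$)
$u = -55292886$ ($u = \left(-4312 + 1\right) \left(11388 + 1438\right) = \left(-4311\right) 12826 = -55292886$)
$\left(u + Q 12 \left(-10\right)\right) + 33097 = \left(-55292886 + 18 \cdot 12 \left(-10\right)\right) + 33097 = \left(-55292886 + 216 \left(-10\right)\right) + 33097 = \left(-55292886 - 2160\right) + 33097 = -55295046 + 33097 = -55261949$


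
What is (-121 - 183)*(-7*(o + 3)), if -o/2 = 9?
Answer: -31920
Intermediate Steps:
o = -18 (o = -2*9 = -18)
(-121 - 183)*(-7*(o + 3)) = (-121 - 183)*(-7*(-18 + 3)) = -(-2128)*(-15) = -304*105 = -31920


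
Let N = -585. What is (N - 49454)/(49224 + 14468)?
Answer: -50039/63692 ≈ -0.78564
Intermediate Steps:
(N - 49454)/(49224 + 14468) = (-585 - 49454)/(49224 + 14468) = -50039/63692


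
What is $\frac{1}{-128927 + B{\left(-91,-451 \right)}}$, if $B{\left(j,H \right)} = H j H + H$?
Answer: $- \frac{1}{18638869} \approx -5.3651 \cdot 10^{-8}$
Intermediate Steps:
$B{\left(j,H \right)} = H + j H^{2}$ ($B{\left(j,H \right)} = j H^{2} + H = H + j H^{2}$)
$\frac{1}{-128927 + B{\left(-91,-451 \right)}} = \frac{1}{-128927 - 451 \left(1 - -41041\right)} = \frac{1}{-128927 - 451 \left(1 + 41041\right)} = \frac{1}{-128927 - 18509942} = \frac{1}{-18638869} = - \frac{1}{18638869}$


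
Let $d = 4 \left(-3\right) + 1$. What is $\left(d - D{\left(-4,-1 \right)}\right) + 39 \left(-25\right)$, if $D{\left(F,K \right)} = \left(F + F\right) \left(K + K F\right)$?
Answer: $-962$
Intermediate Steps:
$d = -11$ ($d = -12 + 1 = -11$)
$D{\left(F,K \right)} = 2 F \left(K + F K\right)$
$\left(d - D{\left(-4,-1 \right)}\right) + 39 \left(-25\right) = \left(-11 - 2 \left(-4\right) \left(-1\right) \left(1 - 4\right)\right) + 39 \left(-25\right) = \left(-11 - 2 \left(-4\right) \left(-1\right) \left(-3\right)\right) - 975 = \left(-11 - -24\right) - 975 = \left(-11 + 24\right) - 975 = 13 - 975 = -962$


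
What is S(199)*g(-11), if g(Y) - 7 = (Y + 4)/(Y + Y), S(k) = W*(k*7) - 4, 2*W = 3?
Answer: 671531/44 ≈ 15262.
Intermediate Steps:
W = 3/2 (W = (½)*3 = 3/2 ≈ 1.5000)
S(k) = -4 + 21*k/2 (S(k) = 3*(k*7)/2 - 4 = 3*(7*k)/2 - 4 = 21*k/2 - 4 = -4 + 21*k/2)
g(Y) = 7 + (4 + Y)/(2*Y) (g(Y) = 7 + (Y + 4)/(Y + Y) = 7 + (4 + Y)/((2*Y)) = 7 + (4 + Y)*(1/(2*Y)) = 7 + (4 + Y)/(2*Y))
S(199)*g(-11) = (-4 + (21/2)*199)*(15/2 + 2/(-11)) = (-4 + 4179/2)*(15/2 + 2*(-1/11)) = 4171*(15/2 - 2/11)/2 = (4171/2)*(161/22) = 671531/44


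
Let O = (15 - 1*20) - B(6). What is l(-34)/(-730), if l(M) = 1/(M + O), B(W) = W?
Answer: 1/32850 ≈ 3.0441e-5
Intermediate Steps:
O = -11 (O = (15 - 1*20) - 1*6 = (15 - 20) - 6 = -5 - 6 = -11)
l(M) = 1/(-11 + M) (l(M) = 1/(M - 11) = 1/(-11 + M))
l(-34)/(-730) = 1/(-11 - 34*(-730)) = -1/730/(-45) = -1/45*(-1/730) = 1/32850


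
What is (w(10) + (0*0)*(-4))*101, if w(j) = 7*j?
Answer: 7070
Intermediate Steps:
(w(10) + (0*0)*(-4))*101 = (7*10 + (0*0)*(-4))*101 = (70 + 0*(-4))*101 = (70 + 0)*101 = 70*101 = 7070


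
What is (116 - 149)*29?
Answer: -957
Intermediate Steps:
(116 - 149)*29 = -33*29 = -957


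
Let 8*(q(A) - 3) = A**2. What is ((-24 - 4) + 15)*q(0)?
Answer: -39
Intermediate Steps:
q(A) = 3 + A**2/8
((-24 - 4) + 15)*q(0) = ((-24 - 4) + 15)*(3 + (1/8)*0**2) = (-28 + 15)*(3 + (1/8)*0) = -13*(3 + 0) = -13*3 = -39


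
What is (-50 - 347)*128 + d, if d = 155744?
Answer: 104928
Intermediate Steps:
(-50 - 347)*128 + d = (-50 - 347)*128 + 155744 = -397*128 + 155744 = -50816 + 155744 = 104928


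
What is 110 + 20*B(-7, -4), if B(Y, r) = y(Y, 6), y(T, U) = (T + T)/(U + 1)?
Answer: 70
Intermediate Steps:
y(T, U) = 2*T/(1 + U) (y(T, U) = (2*T)/(1 + U) = 2*T/(1 + U))
B(Y, r) = 2*Y/7 (B(Y, r) = 2*Y/(1 + 6) = 2*Y/7)
110 + 20*B(-7, -4) = 110 + 20*((2/7)*(-7)) = 110 + 20*(-2) = 110 - 40 = 70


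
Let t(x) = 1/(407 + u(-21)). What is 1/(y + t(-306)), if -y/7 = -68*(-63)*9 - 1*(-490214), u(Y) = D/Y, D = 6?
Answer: -2847/10537857323 ≈ -2.7017e-7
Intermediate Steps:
u(Y) = 6/Y
t(x) = 7/2847 (t(x) = 1/(407 + 6/(-21)) = 1/(407 + 6*(-1/21)) = 1/(407 - 2/7) = 1/(2847/7) = 7/2847)
y = -3701390 (y = -7*(-68*(-63)*9 - 1*(-490214)) = -7*(4284*9 + 490214) = -7*(38556 + 490214) = -7*528770 = -3701390)
1/(y + t(-306)) = 1/(-3701390 + 7/2847) = 1/(-10537857323/2847) = -2847/10537857323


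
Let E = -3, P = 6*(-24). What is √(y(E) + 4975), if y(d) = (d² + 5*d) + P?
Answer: 5*√193 ≈ 69.462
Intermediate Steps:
P = -144
y(d) = -144 + d² + 5*d (y(d) = (d² + 5*d) - 144 = -144 + d² + 5*d)
√(y(E) + 4975) = √((-144 + (-3)² + 5*(-3)) + 4975) = √((-144 + 9 - 15) + 4975) = √(-150 + 4975) = √4825 = 5*√193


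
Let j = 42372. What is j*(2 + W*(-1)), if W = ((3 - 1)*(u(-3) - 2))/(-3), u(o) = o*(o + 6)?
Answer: -225984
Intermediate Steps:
u(o) = o*(6 + o)
W = 22/3 (W = ((3 - 1)*(-3*(6 - 3) - 2))/(-3) = (2*(-3*3 - 2))*(-⅓) = (2*(-9 - 2))*(-⅓) = (2*(-11))*(-⅓) = -22*(-⅓) = 22/3 ≈ 7.3333)
j*(2 + W*(-1)) = 42372*(2 + (22/3)*(-1)) = 42372*(2 - 22/3) = 42372*(-16/3) = -225984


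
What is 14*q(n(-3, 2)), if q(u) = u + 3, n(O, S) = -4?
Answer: -14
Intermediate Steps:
q(u) = 3 + u
14*q(n(-3, 2)) = 14*(3 - 4) = 14*(-1) = -14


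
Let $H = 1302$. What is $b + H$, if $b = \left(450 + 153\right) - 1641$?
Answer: $264$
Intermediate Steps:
$b = -1038$ ($b = 603 - 1641 = -1038$)
$b + H = -1038 + 1302 = 264$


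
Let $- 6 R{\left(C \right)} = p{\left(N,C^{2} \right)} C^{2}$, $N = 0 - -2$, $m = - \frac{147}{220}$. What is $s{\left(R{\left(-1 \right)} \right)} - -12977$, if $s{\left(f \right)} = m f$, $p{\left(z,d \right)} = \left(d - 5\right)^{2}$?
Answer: $\frac{713833}{55} \approx 12979.0$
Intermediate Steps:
$m = - \frac{147}{220}$ ($m = \left(-147\right) \frac{1}{220} = - \frac{147}{220} \approx -0.66818$)
$N = 2$ ($N = 0 + 2 = 2$)
$p{\left(z,d \right)} = \left(-5 + d\right)^{2}$
$R{\left(C \right)} = - \frac{C^{2} \left(-5 + C^{2}\right)^{2}}{6}$ ($R{\left(C \right)} = - \frac{\left(-5 + C^{2}\right)^{2} C^{2}}{6} = - \frac{C^{2} \left(-5 + C^{2}\right)^{2}}{6}$)
$s{\left(f \right)} = - \frac{147 f}{220}$
$s{\left(R{\left(-1 \right)} \right)} - -12977 = - \frac{147 \left(- \frac{\left(-1\right)^{2} \left(-5 + \left(-1\right)^{2}\right)^{2}}{6}\right)}{220} - -12977 = - \frac{147 \left(\left(- \frac{1}{6}\right) 1 \left(-5 + 1\right)^{2}\right)}{220} + 12977 = - \frac{147 \left(\left(- \frac{1}{6}\right) 1 \left(-4\right)^{2}\right)}{220} + 12977 = - \frac{147 \left(\left(- \frac{1}{6}\right) 1 \cdot 16\right)}{220} + 12977 = \left(- \frac{147}{220}\right) \left(- \frac{8}{3}\right) + 12977 = \frac{98}{55} + 12977 = \frac{713833}{55}$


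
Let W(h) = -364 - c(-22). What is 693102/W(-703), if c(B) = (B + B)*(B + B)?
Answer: -346551/1150 ≈ -301.35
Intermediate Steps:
c(B) = 4*B² (c(B) = (2*B)*(2*B) = 4*B²)
W(h) = -2300 (W(h) = -364 - 4*(-22)² = -364 - 4*484 = -364 - 1*1936 = -364 - 1936 = -2300)
693102/W(-703) = 693102/(-2300) = 693102*(-1/2300) = -346551/1150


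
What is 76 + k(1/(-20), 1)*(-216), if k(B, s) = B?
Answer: 434/5 ≈ 86.800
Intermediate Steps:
76 + k(1/(-20), 1)*(-216) = 76 - 216/(-20) = 76 - 1/20*(-216) = 76 + 54/5 = 434/5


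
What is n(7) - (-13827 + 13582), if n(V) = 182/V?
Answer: 271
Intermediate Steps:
n(7) - (-13827 + 13582) = 182/7 - (-13827 + 13582) = 182*(1/7) - 1*(-245) = 26 + 245 = 271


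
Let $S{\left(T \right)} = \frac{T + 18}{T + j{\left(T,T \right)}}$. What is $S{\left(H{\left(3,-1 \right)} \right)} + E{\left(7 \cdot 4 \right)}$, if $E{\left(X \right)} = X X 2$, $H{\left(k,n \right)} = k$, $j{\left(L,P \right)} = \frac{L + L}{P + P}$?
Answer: $\frac{6293}{4} \approx 1573.3$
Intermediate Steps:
$j{\left(L,P \right)} = \frac{L}{P}$ ($j{\left(L,P \right)} = \frac{2 L}{2 P} = 2 L \frac{1}{2 P} = \frac{L}{P}$)
$E{\left(X \right)} = 2 X^{2}$ ($E{\left(X \right)} = X^{2} \cdot 2 = 2 X^{2}$)
$S{\left(T \right)} = \frac{18 + T}{1 + T}$ ($S{\left(T \right)} = \frac{T + 18}{T + \frac{T}{T}} = \frac{18 + T}{T + 1} = \frac{18 + T}{1 + T}$)
$S{\left(H{\left(3,-1 \right)} \right)} + E{\left(7 \cdot 4 \right)} = \frac{18 + 3}{1 + 3} + 2 \left(7 \cdot 4\right)^{2} = \frac{1}{4} \cdot 21 + 2 \cdot 28^{2} = \frac{1}{4} \cdot 21 + 2 \cdot 784 = \frac{21}{4} + 1568 = \frac{6293}{4}$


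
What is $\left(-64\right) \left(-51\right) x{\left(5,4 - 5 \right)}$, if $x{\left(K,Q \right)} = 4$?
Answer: $13056$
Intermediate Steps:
$\left(-64\right) \left(-51\right) x{\left(5,4 - 5 \right)} = \left(-64\right) \left(-51\right) 4 = 3264 \cdot 4 = 13056$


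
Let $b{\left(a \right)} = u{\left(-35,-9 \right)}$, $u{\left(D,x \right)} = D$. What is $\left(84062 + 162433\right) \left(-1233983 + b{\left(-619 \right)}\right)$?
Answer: $-304179266910$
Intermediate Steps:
$b{\left(a \right)} = -35$
$\left(84062 + 162433\right) \left(-1233983 + b{\left(-619 \right)}\right) = \left(84062 + 162433\right) \left(-1233983 - 35\right) = 246495 \left(-1234018\right) = -304179266910$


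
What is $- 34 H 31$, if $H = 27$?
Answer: $-28458$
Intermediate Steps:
$- 34 H 31 = \left(-34\right) 27 \cdot 31 = \left(-918\right) 31 = -28458$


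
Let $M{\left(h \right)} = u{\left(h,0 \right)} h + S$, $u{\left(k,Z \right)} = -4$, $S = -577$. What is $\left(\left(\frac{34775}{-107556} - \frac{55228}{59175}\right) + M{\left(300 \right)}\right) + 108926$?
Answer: $\frac{227318448501769}{2121542100} \approx 1.0715 \cdot 10^{5}$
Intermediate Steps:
$M{\left(h \right)} = -577 - 4 h$ ($M{\left(h \right)} = - 4 h - 577 = -577 - 4 h$)
$\left(\left(\frac{34775}{-107556} - \frac{55228}{59175}\right) + M{\left(300 \right)}\right) + 108926 = \left(\left(\frac{34775}{-107556} - \frac{55228}{59175}\right) - 1777\right) + 108926 = \left(\left(34775 \left(- \frac{1}{107556}\right) - \frac{55228}{59175}\right) - 1777\right) + 108926 = \left(\left(- \frac{34775}{107556} - \frac{55228}{59175}\right) - 1777\right) + 108926 = \left(- \frac{2665971131}{2121542100} - 1777\right) + 108926 = - \frac{3772646282831}{2121542100} + 108926 = \frac{227318448501769}{2121542100}$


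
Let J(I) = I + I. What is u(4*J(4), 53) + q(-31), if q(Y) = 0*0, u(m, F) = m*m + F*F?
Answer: 3833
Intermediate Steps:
J(I) = 2*I
u(m, F) = F² + m² (u(m, F) = m² + F² = F² + m²)
q(Y) = 0
u(4*J(4), 53) + q(-31) = (53² + (4*(2*4))²) + 0 = (2809 + (4*8)²) + 0 = (2809 + 32²) + 0 = (2809 + 1024) + 0 = 3833 + 0 = 3833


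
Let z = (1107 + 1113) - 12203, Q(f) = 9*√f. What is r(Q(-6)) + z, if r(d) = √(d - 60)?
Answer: -9983 + √(-60 + 9*I*√6) ≈ -9981.6 + 7.8715*I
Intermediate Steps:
z = -9983 (z = 2220 - 12203 = -9983)
r(d) = √(-60 + d)
r(Q(-6)) + z = √(-60 + 9*√(-6)) - 9983 = √(-60 + 9*(I*√6)) - 9983 = √(-60 + 9*I*√6) - 9983 = -9983 + √(-60 + 9*I*√6)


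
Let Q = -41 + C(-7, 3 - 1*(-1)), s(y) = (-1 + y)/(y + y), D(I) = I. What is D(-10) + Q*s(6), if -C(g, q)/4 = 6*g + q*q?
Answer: 65/4 ≈ 16.250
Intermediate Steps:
C(g, q) = -24*g - 4*q² (C(g, q) = -4*(6*g + q*q) = -4*(6*g + q²) = -4*(q² + 6*g) = -24*g - 4*q²)
s(y) = (-1 + y)/(2*y) (s(y) = (-1 + y)/((2*y)) = (-1 + y)*(1/(2*y)) = (-1 + y)/(2*y))
Q = 63 (Q = -41 + (-24*(-7) - 4*(3 - 1*(-1))²) = -41 + (168 - 4*(3 + 1)²) = -41 + (168 - 4*4²) = -41 + (168 - 4*16) = -41 + (168 - 64) = -41 + 104 = 63)
D(-10) + Q*s(6) = -10 + 63*((½)*(-1 + 6)/6) = -10 + 63*((½)*(⅙)*5) = -10 + 63*(5/12) = -10 + 105/4 = 65/4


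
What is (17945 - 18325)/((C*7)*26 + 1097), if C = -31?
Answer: 76/909 ≈ 0.083608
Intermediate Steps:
(17945 - 18325)/((C*7)*26 + 1097) = (17945 - 18325)/(-31*7*26 + 1097) = -380/(-217*26 + 1097) = -380/(-5642 + 1097) = -380/(-4545) = -380*(-1/4545) = 76/909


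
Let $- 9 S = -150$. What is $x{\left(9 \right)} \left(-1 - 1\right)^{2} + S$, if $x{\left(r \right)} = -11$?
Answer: $- \frac{82}{3} \approx -27.333$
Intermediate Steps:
$S = \frac{50}{3}$ ($S = \left(- \frac{1}{9}\right) \left(-150\right) = \frac{50}{3} \approx 16.667$)
$x{\left(9 \right)} \left(-1 - 1\right)^{2} + S = - 11 \left(-1 - 1\right)^{2} + \frac{50}{3} = - 11 \left(-2\right)^{2} + \frac{50}{3} = \left(-11\right) 4 + \frac{50}{3} = -44 + \frac{50}{3} = - \frac{82}{3}$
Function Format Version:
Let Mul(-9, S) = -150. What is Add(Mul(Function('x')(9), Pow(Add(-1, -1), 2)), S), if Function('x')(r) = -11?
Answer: Rational(-82, 3) ≈ -27.333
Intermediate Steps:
S = Rational(50, 3) (S = Mul(Rational(-1, 9), -150) = Rational(50, 3) ≈ 16.667)
Add(Mul(Function('x')(9), Pow(Add(-1, -1), 2)), S) = Add(Mul(-11, Pow(Add(-1, -1), 2)), Rational(50, 3)) = Add(Mul(-11, Pow(-2, 2)), Rational(50, 3)) = Add(Mul(-11, 4), Rational(50, 3)) = Add(-44, Rational(50, 3)) = Rational(-82, 3)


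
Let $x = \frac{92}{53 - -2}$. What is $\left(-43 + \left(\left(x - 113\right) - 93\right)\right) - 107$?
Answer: $- \frac{19488}{55} \approx -354.33$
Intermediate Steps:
$x = \frac{92}{55}$ ($x = \frac{92}{53 + 2} = \frac{92}{55} \approx 1.6727$)
$\left(-43 + \left(\left(x - 113\right) - 93\right)\right) - 107 = \left(-43 + \left(\left(\frac{92}{55} - 113\right) - 93\right)\right) - 107 = \left(-43 - \frac{11238}{55}\right) - 107 = - \frac{13603}{55} - 107 = - \frac{19488}{55}$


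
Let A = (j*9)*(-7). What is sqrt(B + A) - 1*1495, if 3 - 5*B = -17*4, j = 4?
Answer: -1495 + I*sqrt(5945)/5 ≈ -1495.0 + 15.421*I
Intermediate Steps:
B = 71/5 (B = 3/5 - (-17)*4/5 = 3/5 - 1/5*(-68) = 3/5 + 68/5 = 71/5 ≈ 14.200)
A = -252 (A = (4*9)*(-7) = 36*(-7) = -252)
sqrt(B + A) - 1*1495 = sqrt(71/5 - 252) - 1*1495 = sqrt(-1189/5) - 1495 = I*sqrt(5945)/5 - 1495 = -1495 + I*sqrt(5945)/5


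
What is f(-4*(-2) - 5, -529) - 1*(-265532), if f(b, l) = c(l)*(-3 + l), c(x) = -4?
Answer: 267660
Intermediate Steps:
f(b, l) = 12 - 4*l (f(b, l) = -4*(-3 + l) = 12 - 4*l)
f(-4*(-2) - 5, -529) - 1*(-265532) = (12 - 4*(-529)) - 1*(-265532) = (12 + 2116) + 265532 = 2128 + 265532 = 267660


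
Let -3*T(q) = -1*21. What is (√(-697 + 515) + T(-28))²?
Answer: (7 + I*√182)² ≈ -133.0 + 188.87*I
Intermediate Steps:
T(q) = 7 (T(q) = -(-1)*21/3 = -⅓*(-21) = 7)
(√(-697 + 515) + T(-28))² = (√(-697 + 515) + 7)² = (√(-182) + 7)² = (I*√182 + 7)² = (7 + I*√182)²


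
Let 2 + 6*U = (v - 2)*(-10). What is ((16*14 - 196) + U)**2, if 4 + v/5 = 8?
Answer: 49/9 ≈ 5.4444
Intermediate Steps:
v = 20 (v = -20 + 5*8 = -20 + 40 = 20)
U = -91/3 (U = -1/3 + ((20 - 2)*(-10))/6 = -1/3 + (18*(-10))/6 = -1/3 + (1/6)*(-180) = -1/3 - 30 = -91/3 ≈ -30.333)
((16*14 - 196) + U)**2 = ((16*14 - 196) - 91/3)**2 = ((224 - 196) - 91/3)**2 = (28 - 91/3)**2 = (-7/3)**2 = 49/9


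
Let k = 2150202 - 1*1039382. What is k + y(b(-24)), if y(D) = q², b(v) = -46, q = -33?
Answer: 1111909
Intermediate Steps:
y(D) = 1089 (y(D) = (-33)² = 1089)
k = 1110820 (k = 2150202 - 1039382 = 1110820)
k + y(b(-24)) = 1110820 + 1089 = 1111909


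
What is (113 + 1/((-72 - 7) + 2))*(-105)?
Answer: -130500/11 ≈ -11864.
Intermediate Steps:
(113 + 1/((-72 - 7) + 2))*(-105) = (113 + 1/(-79 + 2))*(-105) = (113 + 1/(-77))*(-105) = (113 - 1/77)*(-105) = (8700/77)*(-105) = -130500/11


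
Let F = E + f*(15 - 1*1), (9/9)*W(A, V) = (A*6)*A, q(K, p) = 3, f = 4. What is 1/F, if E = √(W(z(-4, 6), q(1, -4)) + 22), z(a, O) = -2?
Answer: 28/1545 - √46/3090 ≈ 0.015928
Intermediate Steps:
W(A, V) = 6*A² (W(A, V) = (A*6)*A = (6*A)*A = 6*A²)
E = √46 (E = √(6*(-2)² + 22) = √(6*4 + 22) = √(24 + 22) = √46 ≈ 6.7823)
F = 56 + √46 (F = √46 + 4*(15 - 1*1) = √46 + 4*(15 - 1) = √46 + 4*14 = √46 + 56 = 56 + √46 ≈ 62.782)
1/F = 1/(56 + √46)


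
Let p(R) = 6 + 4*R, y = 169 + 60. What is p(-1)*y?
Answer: 458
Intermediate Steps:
y = 229
p(-1)*y = (6 + 4*(-1))*229 = (6 - 4)*229 = 2*229 = 458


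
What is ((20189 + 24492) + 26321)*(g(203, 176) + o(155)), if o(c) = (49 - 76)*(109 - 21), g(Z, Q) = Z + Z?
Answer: -139873940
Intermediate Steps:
g(Z, Q) = 2*Z
o(c) = -2376 (o(c) = -27*88 = -2376)
((20189 + 24492) + 26321)*(g(203, 176) + o(155)) = ((20189 + 24492) + 26321)*(2*203 - 2376) = (44681 + 26321)*(406 - 2376) = 71002*(-1970) = -139873940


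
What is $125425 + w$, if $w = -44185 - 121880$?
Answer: $-40640$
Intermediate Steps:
$w = -166065$
$125425 + w = 125425 - 166065 = -40640$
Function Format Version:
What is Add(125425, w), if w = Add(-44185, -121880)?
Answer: -40640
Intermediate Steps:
w = -166065
Add(125425, w) = Add(125425, -166065) = -40640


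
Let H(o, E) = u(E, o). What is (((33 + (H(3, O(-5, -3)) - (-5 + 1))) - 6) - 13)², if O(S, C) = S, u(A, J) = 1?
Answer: 361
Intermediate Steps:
H(o, E) = 1
(((33 + (H(3, O(-5, -3)) - (-5 + 1))) - 6) - 13)² = (((33 + (1 - (-5 + 1))) - 6) - 13)² = (((33 + (1 - 1*(-4))) - 6) - 13)² = (((33 + (1 + 4)) - 6) - 13)² = (((33 + 5) - 6) - 13)² = ((38 - 6) - 13)² = (32 - 13)² = 19² = 361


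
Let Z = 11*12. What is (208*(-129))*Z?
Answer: -3541824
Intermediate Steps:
Z = 132
(208*(-129))*Z = (208*(-129))*132 = -26832*132 = -3541824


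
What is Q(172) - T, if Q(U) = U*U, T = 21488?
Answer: 8096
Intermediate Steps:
Q(U) = U**2
Q(172) - T = 172**2 - 1*21488 = 29584 - 21488 = 8096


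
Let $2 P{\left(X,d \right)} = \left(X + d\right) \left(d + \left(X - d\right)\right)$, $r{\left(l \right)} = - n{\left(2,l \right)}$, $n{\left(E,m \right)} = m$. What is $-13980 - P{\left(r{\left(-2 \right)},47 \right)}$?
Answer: $-14029$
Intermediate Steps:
$r{\left(l \right)} = - l$
$P{\left(X,d \right)} = \frac{X \left(X + d\right)}{2}$ ($P{\left(X,d \right)} = \frac{\left(X + d\right) \left(d + \left(X - d\right)\right)}{2} = \frac{\left(X + d\right) X}{2} = \frac{X \left(X + d\right)}{2}$)
$-13980 - P{\left(r{\left(-2 \right)},47 \right)} = -13980 - \frac{\left(-1\right) \left(-2\right) \left(\left(-1\right) \left(-2\right) + 47\right)}{2} = -13980 - \frac{1}{2} \cdot 2 \left(2 + 47\right) = -13980 - \frac{1}{2} \cdot 2 \cdot 49 = -13980 - 49 = -14029$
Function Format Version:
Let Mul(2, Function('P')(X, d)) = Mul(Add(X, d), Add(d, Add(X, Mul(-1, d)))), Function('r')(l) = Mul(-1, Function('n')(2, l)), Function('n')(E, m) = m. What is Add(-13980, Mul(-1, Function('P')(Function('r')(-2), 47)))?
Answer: -14029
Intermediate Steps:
Function('r')(l) = Mul(-1, l)
Function('P')(X, d) = Mul(Rational(1, 2), X, Add(X, d)) (Function('P')(X, d) = Mul(Rational(1, 2), Mul(Add(X, d), Add(d, Add(X, Mul(-1, d))))) = Mul(Rational(1, 2), Mul(Add(X, d), X)) = Mul(Rational(1, 2), Mul(X, Add(X, d))) = Mul(Rational(1, 2), X, Add(X, d)))
Add(-13980, Mul(-1, Function('P')(Function('r')(-2), 47))) = Add(-13980, Mul(-1, Mul(Rational(1, 2), Mul(-1, -2), Add(Mul(-1, -2), 47)))) = Add(-13980, Mul(-1, Mul(Rational(1, 2), 2, Add(2, 47)))) = Add(-13980, Mul(-1, Mul(Rational(1, 2), 2, 49))) = Add(-13980, Mul(-1, 49)) = Add(-13980, -49) = -14029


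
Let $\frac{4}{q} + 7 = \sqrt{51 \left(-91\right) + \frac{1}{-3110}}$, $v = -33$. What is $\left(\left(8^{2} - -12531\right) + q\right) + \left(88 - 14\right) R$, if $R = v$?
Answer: $\frac{71067 \sqrt{3110} - 10153 i \sqrt{14433511}}{7 \sqrt{3110} - i \sqrt{14433511}} \approx 10153.0 - 0.058103 i$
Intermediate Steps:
$R = -33$
$q = \frac{4}{-7 + \frac{i \sqrt{44888219210}}{3110}}$ ($q = \frac{4}{-7 + \sqrt{51 \left(-91\right) + \frac{1}{-3110}}} = \frac{4}{-7 + \sqrt{-4641 - \frac{1}{3110}}} = \frac{4}{-7 + \sqrt{- \frac{14433511}{3110}}} = \frac{4}{-7 + \frac{i \sqrt{44888219210}}{3110}} \approx -0.0059702 - 0.058102 i$)
$\left(\left(8^{2} - -12531\right) + q\right) + \left(88 - 14\right) R = \left(\left(8^{2} - -12531\right) - \frac{4 \sqrt{3110}}{7 \sqrt{3110} - i \sqrt{14433511}}\right) + \left(88 - 14\right) \left(-33\right) = \left(\left(64 + 12531\right) - \frac{4 \sqrt{3110}}{7 \sqrt{3110} - i \sqrt{14433511}}\right) + 74 \left(-33\right) = \left(12595 - \frac{4 \sqrt{3110}}{7 \sqrt{3110} - i \sqrt{14433511}}\right) - 2442 = 10153 - \frac{4 \sqrt{3110}}{7 \sqrt{3110} - i \sqrt{14433511}}$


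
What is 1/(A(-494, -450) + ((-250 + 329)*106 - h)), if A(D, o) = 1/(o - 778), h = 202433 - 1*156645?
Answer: -1228/45944393 ≈ -2.6728e-5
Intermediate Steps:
h = 45788 (h = 202433 - 156645 = 45788)
A(D, o) = 1/(-778 + o)
1/(A(-494, -450) + ((-250 + 329)*106 - h)) = 1/(1/(-778 - 450) + ((-250 + 329)*106 - 1*45788)) = 1/(1/(-1228) + (79*106 - 45788)) = 1/(-1/1228 + (8374 - 45788)) = 1/(-1/1228 - 37414) = 1/(-45944393/1228) = -1228/45944393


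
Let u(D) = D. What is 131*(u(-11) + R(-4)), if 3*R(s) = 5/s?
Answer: -17947/12 ≈ -1495.6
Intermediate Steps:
R(s) = 5/(3*s) (R(s) = (5/s)/3 = 5/(3*s))
131*(u(-11) + R(-4)) = 131*(-11 + (5/3)/(-4)) = 131*(-11 + (5/3)*(-¼)) = 131*(-11 - 5/12) = 131*(-137/12) = -17947/12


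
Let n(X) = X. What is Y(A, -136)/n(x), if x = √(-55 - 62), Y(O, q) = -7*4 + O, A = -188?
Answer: 72*I*√13/13 ≈ 19.969*I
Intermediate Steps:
Y(O, q) = -28 + O
x = 3*I*√13 (x = √(-117) = 3*I*√13 ≈ 10.817*I)
Y(A, -136)/n(x) = (-28 - 188)/((3*I*√13)) = -(-72)*I*√13/13 = 72*I*√13/13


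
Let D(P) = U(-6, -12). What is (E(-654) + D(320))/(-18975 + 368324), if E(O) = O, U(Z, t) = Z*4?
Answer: -678/349349 ≈ -0.0019408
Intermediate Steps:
U(Z, t) = 4*Z
D(P) = -24 (D(P) = 4*(-6) = -24)
(E(-654) + D(320))/(-18975 + 368324) = (-654 - 24)/(-18975 + 368324) = -678/349349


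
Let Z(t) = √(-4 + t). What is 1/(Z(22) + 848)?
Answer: 424/359543 - 3*√2/719086 ≈ 0.0011734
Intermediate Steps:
1/(Z(22) + 848) = 1/(√(-4 + 22) + 848) = 1/(√18 + 848) = 1/(3*√2 + 848) = 1/(848 + 3*√2)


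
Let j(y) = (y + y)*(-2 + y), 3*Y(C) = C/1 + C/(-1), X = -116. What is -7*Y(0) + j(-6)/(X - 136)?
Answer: -8/21 ≈ -0.38095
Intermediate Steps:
Y(C) = 0 (Y(C) = (C/1 + C/(-1))/3 = (C*1 + C*(-1))/3 = (C - C)/3 = (⅓)*0 = 0)
j(y) = 2*y*(-2 + y) (j(y) = (2*y)*(-2 + y) = 2*y*(-2 + y))
-7*Y(0) + j(-6)/(X - 136) = -7*0 + (2*(-6)*(-2 - 6))/(-116 - 136) = 0 + (2*(-6)*(-8))/(-252) = 0 + 96*(-1/252) = 0 - 8/21 = -8/21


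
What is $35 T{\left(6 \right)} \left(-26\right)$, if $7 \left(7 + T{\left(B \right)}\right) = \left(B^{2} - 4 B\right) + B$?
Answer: $4030$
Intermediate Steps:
$T{\left(B \right)} = -7 - \frac{3 B}{7} + \frac{B^{2}}{7}$ ($T{\left(B \right)} = -7 + \frac{\left(B^{2} - 4 B\right) + B}{7} = -7 + \frac{B^{2} - 3 B}{7} = -7 + \left(- \frac{3 B}{7} + \frac{B^{2}}{7}\right) = -7 - \frac{3 B}{7} + \frac{B^{2}}{7}$)
$35 T{\left(6 \right)} \left(-26\right) = 35 \left(-7 - \frac{18}{7} + \frac{6^{2}}{7}\right) \left(-26\right) = 35 \left(-7 - \frac{18}{7} + \frac{1}{7} \cdot 36\right) \left(-26\right) = 35 \left(-7 - \frac{18}{7} + \frac{36}{7}\right) \left(-26\right) = 35 \left(- \frac{31}{7}\right) \left(-26\right) = \left(-155\right) \left(-26\right) = 4030$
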